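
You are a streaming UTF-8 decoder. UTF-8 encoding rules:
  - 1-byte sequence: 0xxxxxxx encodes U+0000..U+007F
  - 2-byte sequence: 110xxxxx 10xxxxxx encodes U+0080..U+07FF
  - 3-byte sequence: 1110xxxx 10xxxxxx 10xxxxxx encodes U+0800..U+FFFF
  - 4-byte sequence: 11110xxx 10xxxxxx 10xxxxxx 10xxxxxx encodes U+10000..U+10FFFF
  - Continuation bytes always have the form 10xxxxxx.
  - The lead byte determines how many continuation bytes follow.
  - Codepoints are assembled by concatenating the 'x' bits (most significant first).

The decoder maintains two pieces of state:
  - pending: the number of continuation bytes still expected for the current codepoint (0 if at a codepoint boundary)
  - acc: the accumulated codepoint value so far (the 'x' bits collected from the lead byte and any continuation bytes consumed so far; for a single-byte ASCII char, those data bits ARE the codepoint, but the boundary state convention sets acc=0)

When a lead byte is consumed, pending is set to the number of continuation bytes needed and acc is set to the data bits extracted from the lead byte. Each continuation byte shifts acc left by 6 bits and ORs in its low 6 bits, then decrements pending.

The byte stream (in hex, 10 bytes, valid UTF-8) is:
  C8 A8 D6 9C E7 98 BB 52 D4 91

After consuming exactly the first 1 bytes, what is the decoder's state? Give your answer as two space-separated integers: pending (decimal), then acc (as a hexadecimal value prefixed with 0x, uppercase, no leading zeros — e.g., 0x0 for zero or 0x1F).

Byte[0]=C8: 2-byte lead. pending=1, acc=0x8

Answer: 1 0x8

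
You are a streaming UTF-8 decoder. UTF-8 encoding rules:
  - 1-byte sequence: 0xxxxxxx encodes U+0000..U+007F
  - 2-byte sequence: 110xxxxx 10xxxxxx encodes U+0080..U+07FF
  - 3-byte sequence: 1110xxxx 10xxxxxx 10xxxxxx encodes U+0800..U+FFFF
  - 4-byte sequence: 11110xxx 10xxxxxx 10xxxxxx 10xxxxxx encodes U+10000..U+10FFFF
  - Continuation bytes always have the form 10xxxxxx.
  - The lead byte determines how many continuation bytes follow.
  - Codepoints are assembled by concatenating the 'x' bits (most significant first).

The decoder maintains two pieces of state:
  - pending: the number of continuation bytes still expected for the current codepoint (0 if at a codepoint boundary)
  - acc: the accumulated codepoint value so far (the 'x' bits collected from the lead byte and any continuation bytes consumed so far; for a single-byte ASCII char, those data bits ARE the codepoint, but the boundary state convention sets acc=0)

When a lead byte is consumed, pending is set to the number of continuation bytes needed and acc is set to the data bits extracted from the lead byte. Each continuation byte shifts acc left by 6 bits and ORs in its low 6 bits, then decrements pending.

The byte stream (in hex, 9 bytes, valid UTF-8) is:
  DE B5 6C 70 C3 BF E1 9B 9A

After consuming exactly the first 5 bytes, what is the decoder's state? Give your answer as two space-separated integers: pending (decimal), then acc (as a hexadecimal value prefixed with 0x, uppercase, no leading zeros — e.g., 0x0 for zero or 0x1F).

Byte[0]=DE: 2-byte lead. pending=1, acc=0x1E
Byte[1]=B5: continuation. acc=(acc<<6)|0x35=0x7B5, pending=0
Byte[2]=6C: 1-byte. pending=0, acc=0x0
Byte[3]=70: 1-byte. pending=0, acc=0x0
Byte[4]=C3: 2-byte lead. pending=1, acc=0x3

Answer: 1 0x3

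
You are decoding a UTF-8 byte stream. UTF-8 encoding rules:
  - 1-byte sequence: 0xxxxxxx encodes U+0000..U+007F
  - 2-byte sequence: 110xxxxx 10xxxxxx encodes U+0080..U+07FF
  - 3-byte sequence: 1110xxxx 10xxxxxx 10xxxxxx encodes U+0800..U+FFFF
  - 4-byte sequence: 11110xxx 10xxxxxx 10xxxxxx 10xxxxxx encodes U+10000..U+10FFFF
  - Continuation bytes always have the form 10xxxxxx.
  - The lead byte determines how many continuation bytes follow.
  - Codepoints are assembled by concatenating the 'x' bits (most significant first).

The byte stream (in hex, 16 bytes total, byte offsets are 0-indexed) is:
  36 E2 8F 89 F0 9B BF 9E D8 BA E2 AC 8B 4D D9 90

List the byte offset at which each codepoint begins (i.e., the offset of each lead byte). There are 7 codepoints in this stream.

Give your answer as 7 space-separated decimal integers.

Byte[0]=36: 1-byte ASCII. cp=U+0036
Byte[1]=E2: 3-byte lead, need 2 cont bytes. acc=0x2
Byte[2]=8F: continuation. acc=(acc<<6)|0x0F=0x8F
Byte[3]=89: continuation. acc=(acc<<6)|0x09=0x23C9
Completed: cp=U+23C9 (starts at byte 1)
Byte[4]=F0: 4-byte lead, need 3 cont bytes. acc=0x0
Byte[5]=9B: continuation. acc=(acc<<6)|0x1B=0x1B
Byte[6]=BF: continuation. acc=(acc<<6)|0x3F=0x6FF
Byte[7]=9E: continuation. acc=(acc<<6)|0x1E=0x1BFDE
Completed: cp=U+1BFDE (starts at byte 4)
Byte[8]=D8: 2-byte lead, need 1 cont bytes. acc=0x18
Byte[9]=BA: continuation. acc=(acc<<6)|0x3A=0x63A
Completed: cp=U+063A (starts at byte 8)
Byte[10]=E2: 3-byte lead, need 2 cont bytes. acc=0x2
Byte[11]=AC: continuation. acc=(acc<<6)|0x2C=0xAC
Byte[12]=8B: continuation. acc=(acc<<6)|0x0B=0x2B0B
Completed: cp=U+2B0B (starts at byte 10)
Byte[13]=4D: 1-byte ASCII. cp=U+004D
Byte[14]=D9: 2-byte lead, need 1 cont bytes. acc=0x19
Byte[15]=90: continuation. acc=(acc<<6)|0x10=0x650
Completed: cp=U+0650 (starts at byte 14)

Answer: 0 1 4 8 10 13 14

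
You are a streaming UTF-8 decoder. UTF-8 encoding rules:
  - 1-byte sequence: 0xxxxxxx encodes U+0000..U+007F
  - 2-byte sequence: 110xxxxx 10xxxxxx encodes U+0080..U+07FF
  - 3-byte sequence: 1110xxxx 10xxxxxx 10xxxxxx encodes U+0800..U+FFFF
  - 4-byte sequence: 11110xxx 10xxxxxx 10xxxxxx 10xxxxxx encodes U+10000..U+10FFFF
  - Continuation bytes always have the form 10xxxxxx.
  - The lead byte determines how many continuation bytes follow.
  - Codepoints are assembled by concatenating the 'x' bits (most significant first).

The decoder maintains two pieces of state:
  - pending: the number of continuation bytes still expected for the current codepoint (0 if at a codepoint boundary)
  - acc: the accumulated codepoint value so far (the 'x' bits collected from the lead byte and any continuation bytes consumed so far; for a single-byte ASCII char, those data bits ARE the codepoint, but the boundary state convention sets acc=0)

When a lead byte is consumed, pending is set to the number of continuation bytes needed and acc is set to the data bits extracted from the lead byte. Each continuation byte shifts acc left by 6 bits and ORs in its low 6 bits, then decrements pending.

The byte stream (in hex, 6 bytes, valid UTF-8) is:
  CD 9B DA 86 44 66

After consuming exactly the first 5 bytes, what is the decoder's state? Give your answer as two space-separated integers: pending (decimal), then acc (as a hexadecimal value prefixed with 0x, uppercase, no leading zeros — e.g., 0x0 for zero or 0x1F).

Answer: 0 0x0

Derivation:
Byte[0]=CD: 2-byte lead. pending=1, acc=0xD
Byte[1]=9B: continuation. acc=(acc<<6)|0x1B=0x35B, pending=0
Byte[2]=DA: 2-byte lead. pending=1, acc=0x1A
Byte[3]=86: continuation. acc=(acc<<6)|0x06=0x686, pending=0
Byte[4]=44: 1-byte. pending=0, acc=0x0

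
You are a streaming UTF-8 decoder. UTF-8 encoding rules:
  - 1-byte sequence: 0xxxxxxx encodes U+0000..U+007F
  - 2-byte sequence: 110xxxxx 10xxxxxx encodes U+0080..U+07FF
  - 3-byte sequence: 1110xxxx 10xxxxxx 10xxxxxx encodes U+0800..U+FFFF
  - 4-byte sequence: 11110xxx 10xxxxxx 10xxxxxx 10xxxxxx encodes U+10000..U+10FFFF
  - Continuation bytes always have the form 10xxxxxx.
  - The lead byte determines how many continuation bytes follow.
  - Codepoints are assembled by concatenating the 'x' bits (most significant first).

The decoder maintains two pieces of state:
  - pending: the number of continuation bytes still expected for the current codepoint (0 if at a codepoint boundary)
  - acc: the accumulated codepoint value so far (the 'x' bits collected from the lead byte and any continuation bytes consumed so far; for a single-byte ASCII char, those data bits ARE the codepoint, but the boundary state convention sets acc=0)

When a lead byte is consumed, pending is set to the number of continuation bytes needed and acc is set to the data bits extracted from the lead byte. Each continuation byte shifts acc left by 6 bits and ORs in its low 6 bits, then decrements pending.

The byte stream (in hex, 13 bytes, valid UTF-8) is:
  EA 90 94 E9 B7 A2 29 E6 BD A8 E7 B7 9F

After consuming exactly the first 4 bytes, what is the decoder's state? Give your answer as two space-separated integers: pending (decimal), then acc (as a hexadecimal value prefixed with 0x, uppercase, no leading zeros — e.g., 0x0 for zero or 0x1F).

Answer: 2 0x9

Derivation:
Byte[0]=EA: 3-byte lead. pending=2, acc=0xA
Byte[1]=90: continuation. acc=(acc<<6)|0x10=0x290, pending=1
Byte[2]=94: continuation. acc=(acc<<6)|0x14=0xA414, pending=0
Byte[3]=E9: 3-byte lead. pending=2, acc=0x9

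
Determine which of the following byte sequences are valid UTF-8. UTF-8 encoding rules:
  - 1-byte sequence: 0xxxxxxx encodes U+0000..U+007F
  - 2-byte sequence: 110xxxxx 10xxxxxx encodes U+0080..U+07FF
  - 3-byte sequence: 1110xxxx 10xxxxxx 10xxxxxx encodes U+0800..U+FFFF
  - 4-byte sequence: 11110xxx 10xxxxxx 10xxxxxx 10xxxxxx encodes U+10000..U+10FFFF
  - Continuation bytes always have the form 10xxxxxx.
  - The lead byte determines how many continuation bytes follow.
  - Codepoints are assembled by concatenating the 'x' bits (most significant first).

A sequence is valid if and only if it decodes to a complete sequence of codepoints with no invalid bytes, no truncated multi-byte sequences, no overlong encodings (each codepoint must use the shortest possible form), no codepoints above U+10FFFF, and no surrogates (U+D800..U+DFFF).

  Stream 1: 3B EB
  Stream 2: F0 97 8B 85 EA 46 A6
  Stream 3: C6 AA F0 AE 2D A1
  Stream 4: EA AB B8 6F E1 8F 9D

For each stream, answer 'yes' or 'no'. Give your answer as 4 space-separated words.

Stream 1: error at byte offset 2. INVALID
Stream 2: error at byte offset 5. INVALID
Stream 3: error at byte offset 4. INVALID
Stream 4: decodes cleanly. VALID

Answer: no no no yes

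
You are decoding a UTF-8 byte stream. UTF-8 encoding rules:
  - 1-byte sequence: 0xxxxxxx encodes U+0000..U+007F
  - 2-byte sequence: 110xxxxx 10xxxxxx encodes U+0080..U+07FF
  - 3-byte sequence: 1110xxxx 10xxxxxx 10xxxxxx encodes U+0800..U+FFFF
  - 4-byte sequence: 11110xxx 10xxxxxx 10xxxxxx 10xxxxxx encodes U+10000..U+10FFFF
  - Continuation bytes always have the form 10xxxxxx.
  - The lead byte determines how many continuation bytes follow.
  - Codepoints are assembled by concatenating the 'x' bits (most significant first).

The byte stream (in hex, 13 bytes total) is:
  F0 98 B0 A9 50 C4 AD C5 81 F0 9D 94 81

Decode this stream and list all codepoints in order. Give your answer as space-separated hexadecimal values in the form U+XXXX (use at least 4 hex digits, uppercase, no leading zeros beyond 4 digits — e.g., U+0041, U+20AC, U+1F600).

Byte[0]=F0: 4-byte lead, need 3 cont bytes. acc=0x0
Byte[1]=98: continuation. acc=(acc<<6)|0x18=0x18
Byte[2]=B0: continuation. acc=(acc<<6)|0x30=0x630
Byte[3]=A9: continuation. acc=(acc<<6)|0x29=0x18C29
Completed: cp=U+18C29 (starts at byte 0)
Byte[4]=50: 1-byte ASCII. cp=U+0050
Byte[5]=C4: 2-byte lead, need 1 cont bytes. acc=0x4
Byte[6]=AD: continuation. acc=(acc<<6)|0x2D=0x12D
Completed: cp=U+012D (starts at byte 5)
Byte[7]=C5: 2-byte lead, need 1 cont bytes. acc=0x5
Byte[8]=81: continuation. acc=(acc<<6)|0x01=0x141
Completed: cp=U+0141 (starts at byte 7)
Byte[9]=F0: 4-byte lead, need 3 cont bytes. acc=0x0
Byte[10]=9D: continuation. acc=(acc<<6)|0x1D=0x1D
Byte[11]=94: continuation. acc=(acc<<6)|0x14=0x754
Byte[12]=81: continuation. acc=(acc<<6)|0x01=0x1D501
Completed: cp=U+1D501 (starts at byte 9)

Answer: U+18C29 U+0050 U+012D U+0141 U+1D501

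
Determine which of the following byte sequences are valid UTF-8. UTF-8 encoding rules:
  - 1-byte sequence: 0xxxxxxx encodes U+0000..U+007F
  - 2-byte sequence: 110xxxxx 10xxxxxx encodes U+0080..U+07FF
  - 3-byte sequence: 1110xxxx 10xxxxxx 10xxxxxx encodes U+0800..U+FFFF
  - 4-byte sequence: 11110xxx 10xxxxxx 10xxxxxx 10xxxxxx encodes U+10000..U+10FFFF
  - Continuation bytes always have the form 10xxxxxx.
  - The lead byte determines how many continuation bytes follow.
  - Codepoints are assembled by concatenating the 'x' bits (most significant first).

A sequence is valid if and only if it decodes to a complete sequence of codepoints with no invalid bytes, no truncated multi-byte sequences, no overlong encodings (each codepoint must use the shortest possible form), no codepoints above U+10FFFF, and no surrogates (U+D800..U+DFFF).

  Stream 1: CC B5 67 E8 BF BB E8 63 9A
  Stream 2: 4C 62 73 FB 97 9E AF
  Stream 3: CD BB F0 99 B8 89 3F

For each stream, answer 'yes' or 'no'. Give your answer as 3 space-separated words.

Answer: no no yes

Derivation:
Stream 1: error at byte offset 7. INVALID
Stream 2: error at byte offset 3. INVALID
Stream 3: decodes cleanly. VALID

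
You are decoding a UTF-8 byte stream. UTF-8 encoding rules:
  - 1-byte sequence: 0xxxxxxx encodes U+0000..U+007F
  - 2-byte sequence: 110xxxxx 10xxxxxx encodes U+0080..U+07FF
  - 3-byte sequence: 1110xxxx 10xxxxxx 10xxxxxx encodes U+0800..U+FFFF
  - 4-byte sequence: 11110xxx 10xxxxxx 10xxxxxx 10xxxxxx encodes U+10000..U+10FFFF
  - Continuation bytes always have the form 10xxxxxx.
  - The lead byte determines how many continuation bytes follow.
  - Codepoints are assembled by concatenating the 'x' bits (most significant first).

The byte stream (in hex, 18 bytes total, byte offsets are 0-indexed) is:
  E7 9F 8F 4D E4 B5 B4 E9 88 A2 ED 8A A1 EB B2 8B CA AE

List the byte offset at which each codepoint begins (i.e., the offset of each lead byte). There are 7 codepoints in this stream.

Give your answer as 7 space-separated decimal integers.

Byte[0]=E7: 3-byte lead, need 2 cont bytes. acc=0x7
Byte[1]=9F: continuation. acc=(acc<<6)|0x1F=0x1DF
Byte[2]=8F: continuation. acc=(acc<<6)|0x0F=0x77CF
Completed: cp=U+77CF (starts at byte 0)
Byte[3]=4D: 1-byte ASCII. cp=U+004D
Byte[4]=E4: 3-byte lead, need 2 cont bytes. acc=0x4
Byte[5]=B5: continuation. acc=(acc<<6)|0x35=0x135
Byte[6]=B4: continuation. acc=(acc<<6)|0x34=0x4D74
Completed: cp=U+4D74 (starts at byte 4)
Byte[7]=E9: 3-byte lead, need 2 cont bytes. acc=0x9
Byte[8]=88: continuation. acc=(acc<<6)|0x08=0x248
Byte[9]=A2: continuation. acc=(acc<<6)|0x22=0x9222
Completed: cp=U+9222 (starts at byte 7)
Byte[10]=ED: 3-byte lead, need 2 cont bytes. acc=0xD
Byte[11]=8A: continuation. acc=(acc<<6)|0x0A=0x34A
Byte[12]=A1: continuation. acc=(acc<<6)|0x21=0xD2A1
Completed: cp=U+D2A1 (starts at byte 10)
Byte[13]=EB: 3-byte lead, need 2 cont bytes. acc=0xB
Byte[14]=B2: continuation. acc=(acc<<6)|0x32=0x2F2
Byte[15]=8B: continuation. acc=(acc<<6)|0x0B=0xBC8B
Completed: cp=U+BC8B (starts at byte 13)
Byte[16]=CA: 2-byte lead, need 1 cont bytes. acc=0xA
Byte[17]=AE: continuation. acc=(acc<<6)|0x2E=0x2AE
Completed: cp=U+02AE (starts at byte 16)

Answer: 0 3 4 7 10 13 16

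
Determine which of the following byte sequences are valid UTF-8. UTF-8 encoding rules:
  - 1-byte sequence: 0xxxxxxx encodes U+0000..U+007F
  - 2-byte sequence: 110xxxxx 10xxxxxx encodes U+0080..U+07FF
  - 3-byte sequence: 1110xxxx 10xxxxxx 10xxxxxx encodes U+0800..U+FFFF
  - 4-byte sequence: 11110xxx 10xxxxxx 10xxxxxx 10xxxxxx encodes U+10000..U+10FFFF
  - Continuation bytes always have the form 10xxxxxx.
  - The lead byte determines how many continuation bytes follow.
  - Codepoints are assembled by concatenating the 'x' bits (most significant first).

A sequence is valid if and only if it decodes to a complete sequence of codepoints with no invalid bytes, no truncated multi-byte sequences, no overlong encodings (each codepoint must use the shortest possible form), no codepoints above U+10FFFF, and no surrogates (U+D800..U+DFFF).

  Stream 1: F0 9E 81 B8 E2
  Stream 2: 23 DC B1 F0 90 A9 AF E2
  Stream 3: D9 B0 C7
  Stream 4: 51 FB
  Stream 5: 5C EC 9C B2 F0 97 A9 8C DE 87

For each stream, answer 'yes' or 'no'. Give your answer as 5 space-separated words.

Stream 1: error at byte offset 5. INVALID
Stream 2: error at byte offset 8. INVALID
Stream 3: error at byte offset 3. INVALID
Stream 4: error at byte offset 1. INVALID
Stream 5: decodes cleanly. VALID

Answer: no no no no yes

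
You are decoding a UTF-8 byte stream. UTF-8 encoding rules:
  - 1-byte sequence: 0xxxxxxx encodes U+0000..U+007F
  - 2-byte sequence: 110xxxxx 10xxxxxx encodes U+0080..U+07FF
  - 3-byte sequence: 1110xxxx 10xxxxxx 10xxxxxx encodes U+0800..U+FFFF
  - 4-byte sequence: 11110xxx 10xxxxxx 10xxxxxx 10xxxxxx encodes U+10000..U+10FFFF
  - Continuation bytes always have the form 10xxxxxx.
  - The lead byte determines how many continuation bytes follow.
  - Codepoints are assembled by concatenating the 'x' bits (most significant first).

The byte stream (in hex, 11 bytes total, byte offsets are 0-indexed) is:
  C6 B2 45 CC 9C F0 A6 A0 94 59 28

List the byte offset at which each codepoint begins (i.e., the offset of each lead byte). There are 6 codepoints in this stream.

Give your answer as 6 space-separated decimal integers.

Byte[0]=C6: 2-byte lead, need 1 cont bytes. acc=0x6
Byte[1]=B2: continuation. acc=(acc<<6)|0x32=0x1B2
Completed: cp=U+01B2 (starts at byte 0)
Byte[2]=45: 1-byte ASCII. cp=U+0045
Byte[3]=CC: 2-byte lead, need 1 cont bytes. acc=0xC
Byte[4]=9C: continuation. acc=(acc<<6)|0x1C=0x31C
Completed: cp=U+031C (starts at byte 3)
Byte[5]=F0: 4-byte lead, need 3 cont bytes. acc=0x0
Byte[6]=A6: continuation. acc=(acc<<6)|0x26=0x26
Byte[7]=A0: continuation. acc=(acc<<6)|0x20=0x9A0
Byte[8]=94: continuation. acc=(acc<<6)|0x14=0x26814
Completed: cp=U+26814 (starts at byte 5)
Byte[9]=59: 1-byte ASCII. cp=U+0059
Byte[10]=28: 1-byte ASCII. cp=U+0028

Answer: 0 2 3 5 9 10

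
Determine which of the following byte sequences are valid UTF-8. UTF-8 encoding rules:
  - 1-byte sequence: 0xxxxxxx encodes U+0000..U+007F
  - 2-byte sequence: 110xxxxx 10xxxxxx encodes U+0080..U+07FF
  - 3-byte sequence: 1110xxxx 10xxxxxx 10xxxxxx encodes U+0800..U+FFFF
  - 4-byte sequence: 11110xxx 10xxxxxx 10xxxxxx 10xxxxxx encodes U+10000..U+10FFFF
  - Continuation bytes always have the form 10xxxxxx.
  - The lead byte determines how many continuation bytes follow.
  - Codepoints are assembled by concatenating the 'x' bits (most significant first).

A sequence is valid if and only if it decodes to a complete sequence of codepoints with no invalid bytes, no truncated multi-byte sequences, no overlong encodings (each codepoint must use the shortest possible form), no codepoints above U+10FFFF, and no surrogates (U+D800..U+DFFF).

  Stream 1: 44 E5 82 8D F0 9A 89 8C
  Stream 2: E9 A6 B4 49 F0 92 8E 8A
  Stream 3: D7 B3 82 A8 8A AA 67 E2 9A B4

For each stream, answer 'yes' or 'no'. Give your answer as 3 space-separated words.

Stream 1: decodes cleanly. VALID
Stream 2: decodes cleanly. VALID
Stream 3: error at byte offset 2. INVALID

Answer: yes yes no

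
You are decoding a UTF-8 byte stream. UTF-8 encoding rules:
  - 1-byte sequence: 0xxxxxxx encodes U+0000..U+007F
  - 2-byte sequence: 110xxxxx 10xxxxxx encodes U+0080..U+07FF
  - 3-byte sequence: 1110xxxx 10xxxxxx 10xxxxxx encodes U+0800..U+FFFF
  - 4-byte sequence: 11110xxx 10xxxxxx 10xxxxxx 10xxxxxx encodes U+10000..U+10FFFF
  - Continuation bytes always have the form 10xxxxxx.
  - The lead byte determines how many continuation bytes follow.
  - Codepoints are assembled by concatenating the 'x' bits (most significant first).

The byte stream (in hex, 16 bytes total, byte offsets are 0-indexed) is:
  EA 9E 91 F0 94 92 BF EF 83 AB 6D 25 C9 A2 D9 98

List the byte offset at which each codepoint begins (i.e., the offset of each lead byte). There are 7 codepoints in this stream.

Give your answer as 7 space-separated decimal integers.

Answer: 0 3 7 10 11 12 14

Derivation:
Byte[0]=EA: 3-byte lead, need 2 cont bytes. acc=0xA
Byte[1]=9E: continuation. acc=(acc<<6)|0x1E=0x29E
Byte[2]=91: continuation. acc=(acc<<6)|0x11=0xA791
Completed: cp=U+A791 (starts at byte 0)
Byte[3]=F0: 4-byte lead, need 3 cont bytes. acc=0x0
Byte[4]=94: continuation. acc=(acc<<6)|0x14=0x14
Byte[5]=92: continuation. acc=(acc<<6)|0x12=0x512
Byte[6]=BF: continuation. acc=(acc<<6)|0x3F=0x144BF
Completed: cp=U+144BF (starts at byte 3)
Byte[7]=EF: 3-byte lead, need 2 cont bytes. acc=0xF
Byte[8]=83: continuation. acc=(acc<<6)|0x03=0x3C3
Byte[9]=AB: continuation. acc=(acc<<6)|0x2B=0xF0EB
Completed: cp=U+F0EB (starts at byte 7)
Byte[10]=6D: 1-byte ASCII. cp=U+006D
Byte[11]=25: 1-byte ASCII. cp=U+0025
Byte[12]=C9: 2-byte lead, need 1 cont bytes. acc=0x9
Byte[13]=A2: continuation. acc=(acc<<6)|0x22=0x262
Completed: cp=U+0262 (starts at byte 12)
Byte[14]=D9: 2-byte lead, need 1 cont bytes. acc=0x19
Byte[15]=98: continuation. acc=(acc<<6)|0x18=0x658
Completed: cp=U+0658 (starts at byte 14)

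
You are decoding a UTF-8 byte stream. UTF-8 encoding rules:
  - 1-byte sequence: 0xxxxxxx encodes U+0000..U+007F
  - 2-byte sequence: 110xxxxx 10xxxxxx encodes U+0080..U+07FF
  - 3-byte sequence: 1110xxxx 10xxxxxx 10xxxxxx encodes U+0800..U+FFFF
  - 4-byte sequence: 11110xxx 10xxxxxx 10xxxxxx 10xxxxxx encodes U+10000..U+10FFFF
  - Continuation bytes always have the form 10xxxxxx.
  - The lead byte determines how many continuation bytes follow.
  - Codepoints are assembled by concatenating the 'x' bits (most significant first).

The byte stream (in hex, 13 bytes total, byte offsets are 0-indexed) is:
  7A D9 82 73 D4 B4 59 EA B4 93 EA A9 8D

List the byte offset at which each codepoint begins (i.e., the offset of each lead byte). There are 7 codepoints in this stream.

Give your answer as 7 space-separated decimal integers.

Byte[0]=7A: 1-byte ASCII. cp=U+007A
Byte[1]=D9: 2-byte lead, need 1 cont bytes. acc=0x19
Byte[2]=82: continuation. acc=(acc<<6)|0x02=0x642
Completed: cp=U+0642 (starts at byte 1)
Byte[3]=73: 1-byte ASCII. cp=U+0073
Byte[4]=D4: 2-byte lead, need 1 cont bytes. acc=0x14
Byte[5]=B4: continuation. acc=(acc<<6)|0x34=0x534
Completed: cp=U+0534 (starts at byte 4)
Byte[6]=59: 1-byte ASCII. cp=U+0059
Byte[7]=EA: 3-byte lead, need 2 cont bytes. acc=0xA
Byte[8]=B4: continuation. acc=(acc<<6)|0x34=0x2B4
Byte[9]=93: continuation. acc=(acc<<6)|0x13=0xAD13
Completed: cp=U+AD13 (starts at byte 7)
Byte[10]=EA: 3-byte lead, need 2 cont bytes. acc=0xA
Byte[11]=A9: continuation. acc=(acc<<6)|0x29=0x2A9
Byte[12]=8D: continuation. acc=(acc<<6)|0x0D=0xAA4D
Completed: cp=U+AA4D (starts at byte 10)

Answer: 0 1 3 4 6 7 10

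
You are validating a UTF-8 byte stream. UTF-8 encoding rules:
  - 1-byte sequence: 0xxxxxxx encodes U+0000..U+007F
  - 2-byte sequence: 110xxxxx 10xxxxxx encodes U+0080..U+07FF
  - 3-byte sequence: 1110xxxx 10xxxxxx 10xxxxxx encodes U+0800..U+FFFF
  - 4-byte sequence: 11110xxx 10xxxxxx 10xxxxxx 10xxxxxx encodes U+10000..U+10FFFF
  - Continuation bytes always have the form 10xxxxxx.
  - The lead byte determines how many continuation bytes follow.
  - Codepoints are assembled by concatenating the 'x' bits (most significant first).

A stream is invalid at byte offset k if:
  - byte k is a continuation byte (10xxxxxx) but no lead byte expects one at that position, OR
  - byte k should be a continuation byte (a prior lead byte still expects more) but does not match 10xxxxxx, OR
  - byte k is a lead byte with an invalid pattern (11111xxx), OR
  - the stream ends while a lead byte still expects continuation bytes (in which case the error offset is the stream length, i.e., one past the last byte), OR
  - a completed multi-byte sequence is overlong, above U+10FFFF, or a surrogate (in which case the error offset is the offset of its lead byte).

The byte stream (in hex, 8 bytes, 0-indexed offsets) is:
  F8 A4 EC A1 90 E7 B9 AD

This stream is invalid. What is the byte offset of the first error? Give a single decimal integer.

Answer: 0

Derivation:
Byte[0]=F8: INVALID lead byte (not 0xxx/110x/1110/11110)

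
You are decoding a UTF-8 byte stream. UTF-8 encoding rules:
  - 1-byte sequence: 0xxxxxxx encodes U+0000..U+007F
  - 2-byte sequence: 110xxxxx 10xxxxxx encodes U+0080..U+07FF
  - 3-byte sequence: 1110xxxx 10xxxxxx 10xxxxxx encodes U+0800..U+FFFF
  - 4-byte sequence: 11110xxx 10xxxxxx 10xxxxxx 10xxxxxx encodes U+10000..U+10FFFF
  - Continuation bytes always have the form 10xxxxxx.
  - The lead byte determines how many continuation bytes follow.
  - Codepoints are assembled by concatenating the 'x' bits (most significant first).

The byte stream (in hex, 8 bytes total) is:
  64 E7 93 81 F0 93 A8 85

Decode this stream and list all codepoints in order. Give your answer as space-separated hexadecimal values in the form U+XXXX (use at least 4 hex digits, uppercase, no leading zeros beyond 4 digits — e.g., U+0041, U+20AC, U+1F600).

Answer: U+0064 U+74C1 U+13A05

Derivation:
Byte[0]=64: 1-byte ASCII. cp=U+0064
Byte[1]=E7: 3-byte lead, need 2 cont bytes. acc=0x7
Byte[2]=93: continuation. acc=(acc<<6)|0x13=0x1D3
Byte[3]=81: continuation. acc=(acc<<6)|0x01=0x74C1
Completed: cp=U+74C1 (starts at byte 1)
Byte[4]=F0: 4-byte lead, need 3 cont bytes. acc=0x0
Byte[5]=93: continuation. acc=(acc<<6)|0x13=0x13
Byte[6]=A8: continuation. acc=(acc<<6)|0x28=0x4E8
Byte[7]=85: continuation. acc=(acc<<6)|0x05=0x13A05
Completed: cp=U+13A05 (starts at byte 4)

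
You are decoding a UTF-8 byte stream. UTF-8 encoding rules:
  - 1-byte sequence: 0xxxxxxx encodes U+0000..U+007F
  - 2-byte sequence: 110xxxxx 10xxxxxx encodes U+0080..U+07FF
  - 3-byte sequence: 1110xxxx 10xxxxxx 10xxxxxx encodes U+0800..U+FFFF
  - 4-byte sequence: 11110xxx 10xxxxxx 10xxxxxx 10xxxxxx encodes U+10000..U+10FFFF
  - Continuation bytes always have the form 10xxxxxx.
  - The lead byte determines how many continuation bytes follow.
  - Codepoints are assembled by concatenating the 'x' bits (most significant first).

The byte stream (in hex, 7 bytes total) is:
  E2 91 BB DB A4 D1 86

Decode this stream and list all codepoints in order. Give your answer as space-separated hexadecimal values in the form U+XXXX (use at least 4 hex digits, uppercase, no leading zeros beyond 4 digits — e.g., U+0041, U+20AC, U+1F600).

Byte[0]=E2: 3-byte lead, need 2 cont bytes. acc=0x2
Byte[1]=91: continuation. acc=(acc<<6)|0x11=0x91
Byte[2]=BB: continuation. acc=(acc<<6)|0x3B=0x247B
Completed: cp=U+247B (starts at byte 0)
Byte[3]=DB: 2-byte lead, need 1 cont bytes. acc=0x1B
Byte[4]=A4: continuation. acc=(acc<<6)|0x24=0x6E4
Completed: cp=U+06E4 (starts at byte 3)
Byte[5]=D1: 2-byte lead, need 1 cont bytes. acc=0x11
Byte[6]=86: continuation. acc=(acc<<6)|0x06=0x446
Completed: cp=U+0446 (starts at byte 5)

Answer: U+247B U+06E4 U+0446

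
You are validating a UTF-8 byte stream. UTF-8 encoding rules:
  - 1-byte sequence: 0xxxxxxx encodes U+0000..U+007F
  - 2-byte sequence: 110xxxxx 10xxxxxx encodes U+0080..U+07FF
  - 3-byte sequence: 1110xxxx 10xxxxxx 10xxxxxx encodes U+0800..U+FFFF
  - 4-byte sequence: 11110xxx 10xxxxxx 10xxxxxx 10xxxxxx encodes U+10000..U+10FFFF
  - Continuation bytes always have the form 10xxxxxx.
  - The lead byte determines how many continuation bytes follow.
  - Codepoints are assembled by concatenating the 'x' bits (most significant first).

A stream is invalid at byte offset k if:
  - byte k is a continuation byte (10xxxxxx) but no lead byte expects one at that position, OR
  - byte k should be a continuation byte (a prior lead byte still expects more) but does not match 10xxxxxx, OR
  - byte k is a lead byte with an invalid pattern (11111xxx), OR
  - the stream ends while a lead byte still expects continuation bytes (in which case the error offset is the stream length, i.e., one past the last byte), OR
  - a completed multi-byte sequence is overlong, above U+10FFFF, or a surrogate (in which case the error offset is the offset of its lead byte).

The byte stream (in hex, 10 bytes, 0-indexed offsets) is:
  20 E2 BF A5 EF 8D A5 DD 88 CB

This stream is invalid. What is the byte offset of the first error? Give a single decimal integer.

Answer: 10

Derivation:
Byte[0]=20: 1-byte ASCII. cp=U+0020
Byte[1]=E2: 3-byte lead, need 2 cont bytes. acc=0x2
Byte[2]=BF: continuation. acc=(acc<<6)|0x3F=0xBF
Byte[3]=A5: continuation. acc=(acc<<6)|0x25=0x2FE5
Completed: cp=U+2FE5 (starts at byte 1)
Byte[4]=EF: 3-byte lead, need 2 cont bytes. acc=0xF
Byte[5]=8D: continuation. acc=(acc<<6)|0x0D=0x3CD
Byte[6]=A5: continuation. acc=(acc<<6)|0x25=0xF365
Completed: cp=U+F365 (starts at byte 4)
Byte[7]=DD: 2-byte lead, need 1 cont bytes. acc=0x1D
Byte[8]=88: continuation. acc=(acc<<6)|0x08=0x748
Completed: cp=U+0748 (starts at byte 7)
Byte[9]=CB: 2-byte lead, need 1 cont bytes. acc=0xB
Byte[10]: stream ended, expected continuation. INVALID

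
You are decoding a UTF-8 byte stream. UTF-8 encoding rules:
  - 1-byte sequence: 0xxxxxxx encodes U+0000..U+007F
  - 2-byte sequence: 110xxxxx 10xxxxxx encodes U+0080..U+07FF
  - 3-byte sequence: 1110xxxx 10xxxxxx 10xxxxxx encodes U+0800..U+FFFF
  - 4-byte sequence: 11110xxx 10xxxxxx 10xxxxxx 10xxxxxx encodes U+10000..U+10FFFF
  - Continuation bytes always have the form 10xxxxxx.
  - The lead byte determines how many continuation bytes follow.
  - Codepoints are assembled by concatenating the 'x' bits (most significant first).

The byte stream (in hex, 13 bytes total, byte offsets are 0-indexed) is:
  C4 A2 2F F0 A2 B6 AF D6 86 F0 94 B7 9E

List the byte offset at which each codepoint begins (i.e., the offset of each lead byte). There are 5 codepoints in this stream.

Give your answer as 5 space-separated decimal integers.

Byte[0]=C4: 2-byte lead, need 1 cont bytes. acc=0x4
Byte[1]=A2: continuation. acc=(acc<<6)|0x22=0x122
Completed: cp=U+0122 (starts at byte 0)
Byte[2]=2F: 1-byte ASCII. cp=U+002F
Byte[3]=F0: 4-byte lead, need 3 cont bytes. acc=0x0
Byte[4]=A2: continuation. acc=(acc<<6)|0x22=0x22
Byte[5]=B6: continuation. acc=(acc<<6)|0x36=0x8B6
Byte[6]=AF: continuation. acc=(acc<<6)|0x2F=0x22DAF
Completed: cp=U+22DAF (starts at byte 3)
Byte[7]=D6: 2-byte lead, need 1 cont bytes. acc=0x16
Byte[8]=86: continuation. acc=(acc<<6)|0x06=0x586
Completed: cp=U+0586 (starts at byte 7)
Byte[9]=F0: 4-byte lead, need 3 cont bytes. acc=0x0
Byte[10]=94: continuation. acc=(acc<<6)|0x14=0x14
Byte[11]=B7: continuation. acc=(acc<<6)|0x37=0x537
Byte[12]=9E: continuation. acc=(acc<<6)|0x1E=0x14DDE
Completed: cp=U+14DDE (starts at byte 9)

Answer: 0 2 3 7 9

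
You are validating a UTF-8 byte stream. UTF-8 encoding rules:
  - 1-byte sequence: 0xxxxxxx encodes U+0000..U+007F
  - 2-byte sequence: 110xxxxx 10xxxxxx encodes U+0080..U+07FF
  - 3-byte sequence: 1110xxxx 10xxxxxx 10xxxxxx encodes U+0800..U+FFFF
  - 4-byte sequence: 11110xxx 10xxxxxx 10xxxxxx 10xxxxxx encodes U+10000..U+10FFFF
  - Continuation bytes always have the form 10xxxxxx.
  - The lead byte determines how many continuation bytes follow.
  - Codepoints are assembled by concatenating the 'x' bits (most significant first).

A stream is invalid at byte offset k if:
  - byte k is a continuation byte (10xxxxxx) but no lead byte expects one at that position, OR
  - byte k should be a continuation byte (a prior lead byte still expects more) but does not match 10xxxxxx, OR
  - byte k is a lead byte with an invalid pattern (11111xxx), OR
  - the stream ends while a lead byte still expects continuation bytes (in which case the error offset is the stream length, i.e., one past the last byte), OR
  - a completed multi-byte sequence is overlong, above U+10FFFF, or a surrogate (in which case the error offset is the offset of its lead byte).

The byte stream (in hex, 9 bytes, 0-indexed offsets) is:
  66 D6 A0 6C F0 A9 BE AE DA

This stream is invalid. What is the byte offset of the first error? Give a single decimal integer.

Answer: 9

Derivation:
Byte[0]=66: 1-byte ASCII. cp=U+0066
Byte[1]=D6: 2-byte lead, need 1 cont bytes. acc=0x16
Byte[2]=A0: continuation. acc=(acc<<6)|0x20=0x5A0
Completed: cp=U+05A0 (starts at byte 1)
Byte[3]=6C: 1-byte ASCII. cp=U+006C
Byte[4]=F0: 4-byte lead, need 3 cont bytes. acc=0x0
Byte[5]=A9: continuation. acc=(acc<<6)|0x29=0x29
Byte[6]=BE: continuation. acc=(acc<<6)|0x3E=0xA7E
Byte[7]=AE: continuation. acc=(acc<<6)|0x2E=0x29FAE
Completed: cp=U+29FAE (starts at byte 4)
Byte[8]=DA: 2-byte lead, need 1 cont bytes. acc=0x1A
Byte[9]: stream ended, expected continuation. INVALID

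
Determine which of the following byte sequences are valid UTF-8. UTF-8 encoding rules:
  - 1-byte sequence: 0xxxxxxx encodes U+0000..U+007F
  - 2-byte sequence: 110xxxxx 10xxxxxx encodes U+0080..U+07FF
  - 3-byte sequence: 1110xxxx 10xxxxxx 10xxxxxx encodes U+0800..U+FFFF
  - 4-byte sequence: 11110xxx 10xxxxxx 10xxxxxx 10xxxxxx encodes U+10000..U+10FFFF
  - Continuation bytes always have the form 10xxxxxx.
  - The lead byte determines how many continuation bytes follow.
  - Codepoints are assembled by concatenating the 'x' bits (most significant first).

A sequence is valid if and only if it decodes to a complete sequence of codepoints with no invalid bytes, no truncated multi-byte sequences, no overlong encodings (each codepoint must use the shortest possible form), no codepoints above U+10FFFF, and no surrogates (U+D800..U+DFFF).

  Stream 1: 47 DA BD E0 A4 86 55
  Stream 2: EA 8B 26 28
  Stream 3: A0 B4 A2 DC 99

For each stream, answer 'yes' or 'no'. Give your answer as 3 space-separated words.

Stream 1: decodes cleanly. VALID
Stream 2: error at byte offset 2. INVALID
Stream 3: error at byte offset 0. INVALID

Answer: yes no no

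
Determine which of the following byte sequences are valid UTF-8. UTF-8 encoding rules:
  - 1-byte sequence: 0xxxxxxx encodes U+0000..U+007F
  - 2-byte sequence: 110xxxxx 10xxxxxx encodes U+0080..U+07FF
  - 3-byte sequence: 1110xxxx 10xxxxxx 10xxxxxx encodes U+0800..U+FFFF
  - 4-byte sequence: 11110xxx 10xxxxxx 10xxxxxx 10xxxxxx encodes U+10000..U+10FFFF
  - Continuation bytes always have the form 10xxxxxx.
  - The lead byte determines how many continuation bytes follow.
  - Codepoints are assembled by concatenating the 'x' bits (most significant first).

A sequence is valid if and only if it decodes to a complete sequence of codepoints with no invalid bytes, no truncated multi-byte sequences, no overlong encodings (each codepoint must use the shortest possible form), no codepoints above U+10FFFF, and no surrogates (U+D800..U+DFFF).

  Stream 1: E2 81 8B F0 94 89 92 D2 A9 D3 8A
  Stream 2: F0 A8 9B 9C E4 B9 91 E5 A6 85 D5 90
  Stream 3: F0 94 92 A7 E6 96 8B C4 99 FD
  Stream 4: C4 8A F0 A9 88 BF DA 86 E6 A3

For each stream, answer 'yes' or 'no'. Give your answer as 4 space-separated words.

Stream 1: decodes cleanly. VALID
Stream 2: decodes cleanly. VALID
Stream 3: error at byte offset 9. INVALID
Stream 4: error at byte offset 10. INVALID

Answer: yes yes no no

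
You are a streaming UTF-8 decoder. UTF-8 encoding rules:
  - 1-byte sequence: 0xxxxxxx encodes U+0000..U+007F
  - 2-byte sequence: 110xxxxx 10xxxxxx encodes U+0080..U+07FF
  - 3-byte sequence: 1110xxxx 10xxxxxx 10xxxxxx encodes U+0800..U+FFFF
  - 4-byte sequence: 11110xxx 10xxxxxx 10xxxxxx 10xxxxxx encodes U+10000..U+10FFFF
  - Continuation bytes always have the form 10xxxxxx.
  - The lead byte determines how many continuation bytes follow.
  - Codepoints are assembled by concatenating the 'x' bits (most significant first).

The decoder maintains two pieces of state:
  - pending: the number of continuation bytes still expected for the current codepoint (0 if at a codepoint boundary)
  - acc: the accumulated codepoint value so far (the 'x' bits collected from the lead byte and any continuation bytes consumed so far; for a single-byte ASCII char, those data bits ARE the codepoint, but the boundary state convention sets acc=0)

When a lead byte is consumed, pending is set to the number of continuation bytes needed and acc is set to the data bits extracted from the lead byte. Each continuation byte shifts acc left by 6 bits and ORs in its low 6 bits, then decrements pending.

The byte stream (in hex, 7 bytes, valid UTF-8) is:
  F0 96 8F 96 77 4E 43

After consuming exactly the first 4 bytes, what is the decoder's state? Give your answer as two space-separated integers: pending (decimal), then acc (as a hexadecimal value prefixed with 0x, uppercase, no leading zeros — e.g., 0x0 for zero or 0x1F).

Byte[0]=F0: 4-byte lead. pending=3, acc=0x0
Byte[1]=96: continuation. acc=(acc<<6)|0x16=0x16, pending=2
Byte[2]=8F: continuation. acc=(acc<<6)|0x0F=0x58F, pending=1
Byte[3]=96: continuation. acc=(acc<<6)|0x16=0x163D6, pending=0

Answer: 0 0x163D6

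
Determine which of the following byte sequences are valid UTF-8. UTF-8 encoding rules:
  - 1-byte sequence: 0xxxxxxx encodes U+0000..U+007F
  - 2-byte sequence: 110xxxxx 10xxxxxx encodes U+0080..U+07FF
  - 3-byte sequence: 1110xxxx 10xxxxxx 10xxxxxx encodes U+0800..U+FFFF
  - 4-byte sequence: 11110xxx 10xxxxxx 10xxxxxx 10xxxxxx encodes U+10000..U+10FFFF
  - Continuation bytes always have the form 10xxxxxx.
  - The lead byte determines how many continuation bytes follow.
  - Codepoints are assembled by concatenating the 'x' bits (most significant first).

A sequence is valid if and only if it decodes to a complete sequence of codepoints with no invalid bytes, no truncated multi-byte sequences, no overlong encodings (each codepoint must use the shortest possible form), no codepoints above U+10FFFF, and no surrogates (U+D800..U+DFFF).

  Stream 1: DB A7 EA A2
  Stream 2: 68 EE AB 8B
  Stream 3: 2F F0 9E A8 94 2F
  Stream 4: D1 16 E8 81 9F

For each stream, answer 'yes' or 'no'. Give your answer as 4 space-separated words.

Stream 1: error at byte offset 4. INVALID
Stream 2: decodes cleanly. VALID
Stream 3: decodes cleanly. VALID
Stream 4: error at byte offset 1. INVALID

Answer: no yes yes no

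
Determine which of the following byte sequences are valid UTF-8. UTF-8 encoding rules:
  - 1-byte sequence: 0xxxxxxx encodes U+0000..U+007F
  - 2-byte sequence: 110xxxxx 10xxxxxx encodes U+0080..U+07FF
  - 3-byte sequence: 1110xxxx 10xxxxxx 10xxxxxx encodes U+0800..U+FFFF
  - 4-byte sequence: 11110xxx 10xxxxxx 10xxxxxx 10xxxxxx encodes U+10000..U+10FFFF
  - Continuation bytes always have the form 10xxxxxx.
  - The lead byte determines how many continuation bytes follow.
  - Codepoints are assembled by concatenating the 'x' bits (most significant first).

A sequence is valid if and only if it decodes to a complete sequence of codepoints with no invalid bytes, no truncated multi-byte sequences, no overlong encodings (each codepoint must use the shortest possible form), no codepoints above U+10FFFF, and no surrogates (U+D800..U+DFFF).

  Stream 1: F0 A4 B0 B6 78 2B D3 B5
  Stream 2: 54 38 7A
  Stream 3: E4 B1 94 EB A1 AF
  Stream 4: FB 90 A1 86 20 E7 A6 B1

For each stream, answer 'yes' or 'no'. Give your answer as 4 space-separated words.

Answer: yes yes yes no

Derivation:
Stream 1: decodes cleanly. VALID
Stream 2: decodes cleanly. VALID
Stream 3: decodes cleanly. VALID
Stream 4: error at byte offset 0. INVALID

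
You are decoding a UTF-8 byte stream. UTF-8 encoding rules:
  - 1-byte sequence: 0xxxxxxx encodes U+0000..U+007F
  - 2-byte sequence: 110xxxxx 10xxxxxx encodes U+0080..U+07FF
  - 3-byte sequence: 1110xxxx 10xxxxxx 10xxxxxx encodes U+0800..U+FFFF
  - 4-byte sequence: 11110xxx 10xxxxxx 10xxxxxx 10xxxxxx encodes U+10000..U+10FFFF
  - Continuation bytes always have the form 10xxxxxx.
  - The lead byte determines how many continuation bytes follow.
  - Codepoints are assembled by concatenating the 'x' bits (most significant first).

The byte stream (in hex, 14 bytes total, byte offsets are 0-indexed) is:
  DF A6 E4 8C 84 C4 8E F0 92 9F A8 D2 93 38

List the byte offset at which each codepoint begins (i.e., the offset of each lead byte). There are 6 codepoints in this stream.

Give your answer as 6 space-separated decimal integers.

Answer: 0 2 5 7 11 13

Derivation:
Byte[0]=DF: 2-byte lead, need 1 cont bytes. acc=0x1F
Byte[1]=A6: continuation. acc=(acc<<6)|0x26=0x7E6
Completed: cp=U+07E6 (starts at byte 0)
Byte[2]=E4: 3-byte lead, need 2 cont bytes. acc=0x4
Byte[3]=8C: continuation. acc=(acc<<6)|0x0C=0x10C
Byte[4]=84: continuation. acc=(acc<<6)|0x04=0x4304
Completed: cp=U+4304 (starts at byte 2)
Byte[5]=C4: 2-byte lead, need 1 cont bytes. acc=0x4
Byte[6]=8E: continuation. acc=(acc<<6)|0x0E=0x10E
Completed: cp=U+010E (starts at byte 5)
Byte[7]=F0: 4-byte lead, need 3 cont bytes. acc=0x0
Byte[8]=92: continuation. acc=(acc<<6)|0x12=0x12
Byte[9]=9F: continuation. acc=(acc<<6)|0x1F=0x49F
Byte[10]=A8: continuation. acc=(acc<<6)|0x28=0x127E8
Completed: cp=U+127E8 (starts at byte 7)
Byte[11]=D2: 2-byte lead, need 1 cont bytes. acc=0x12
Byte[12]=93: continuation. acc=(acc<<6)|0x13=0x493
Completed: cp=U+0493 (starts at byte 11)
Byte[13]=38: 1-byte ASCII. cp=U+0038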